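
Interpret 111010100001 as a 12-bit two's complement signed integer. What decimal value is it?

MSB is 1, so the value is negative. Find the magnitude:
1. Invert bits:  000101011110
2. Add 1:        000101011111  = 351
3. Apply sign:   -351

Answer: -351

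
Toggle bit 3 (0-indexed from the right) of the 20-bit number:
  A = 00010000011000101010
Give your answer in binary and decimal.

Mask = 1 << 3 = 00000000000000001000
Bit 3 of A is 1; XOR with the mask flips it to 0.
  00010000011000101010
^ 00000000000000001000
----------------------
  00010000011000100010

Answer: 00010000011000100010 (67106)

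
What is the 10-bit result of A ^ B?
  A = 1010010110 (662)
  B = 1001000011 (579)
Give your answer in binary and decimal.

Apply ^ to each column (1 where bits differ):
  1010010110
^ 1001000011
------------
  0011010101

Answer: 0011010101 (213)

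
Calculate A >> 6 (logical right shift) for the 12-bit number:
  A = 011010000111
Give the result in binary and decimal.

Logical shift right by 6: drop the bottom 6 bit(s), prepend 6 zero(s) on the left.
  011010000111  ->  keep [011010], discard [000111], prepend 000000
= 000000011010

Answer: 000000011010 (26)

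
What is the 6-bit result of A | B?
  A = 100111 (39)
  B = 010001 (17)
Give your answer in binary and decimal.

Apply | to each column (1 where either bit is 1):
  100111
| 010001
--------
  110111

Answer: 110111 (55)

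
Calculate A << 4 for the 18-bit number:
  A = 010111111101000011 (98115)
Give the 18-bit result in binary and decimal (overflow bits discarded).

Shift left by 4: drop the top 4 bit(s), append 4 zero(s) on the right.
  010111111101000011  ->  discard [0101], keep [11111101000011], append 0000
= 111111010000110000

Answer: 111111010000110000 (259120)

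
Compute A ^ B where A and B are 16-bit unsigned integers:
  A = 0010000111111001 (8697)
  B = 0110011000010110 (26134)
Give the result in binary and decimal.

Apply ^ to each column (1 where bits differ):
  0010000111111001
^ 0110011000010110
------------------
  0100011111101111

Answer: 0100011111101111 (18415)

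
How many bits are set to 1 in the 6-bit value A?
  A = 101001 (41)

101001
1-bits at positions (from bit 0 = LSB): 0, 3, 5
Count = 3

Answer: 3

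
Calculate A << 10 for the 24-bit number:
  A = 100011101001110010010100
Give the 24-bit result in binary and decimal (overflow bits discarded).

Shift left by 10: drop the top 10 bit(s), append 10 zero(s) on the right.
  100011101001110010010100  ->  discard [1000111010], keep [01110010010100], append 0000000000
= 011100100101000000000000

Answer: 011100100101000000000000 (7491584)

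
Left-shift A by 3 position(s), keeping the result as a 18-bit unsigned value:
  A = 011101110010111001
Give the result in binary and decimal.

Shift left by 3: drop the top 3 bit(s), append 3 zero(s) on the right.
  011101110010111001  ->  discard [011], keep [101110010111001], append 000
= 101110010111001000

Answer: 101110010111001000 (189896)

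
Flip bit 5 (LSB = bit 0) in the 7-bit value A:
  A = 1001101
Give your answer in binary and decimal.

Mask = 1 << 5 = 0100000
Bit 5 of A is 0; XOR with the mask flips it to 1.
  1001101
^ 0100000
---------
  1101101

Answer: 1101101 (109)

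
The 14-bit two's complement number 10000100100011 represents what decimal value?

MSB is 1, so the value is negative. Find the magnitude:
1. Invert bits:  01111011011100
2. Add 1:        01111011011101  = 7901
3. Apply sign:   -7901

Answer: -7901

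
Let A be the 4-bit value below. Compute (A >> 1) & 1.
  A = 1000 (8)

Bit 1 is the 2nd from the right.
  1000
    ^
That bit is 0.

Answer: 0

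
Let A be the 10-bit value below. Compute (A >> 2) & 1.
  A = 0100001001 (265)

Bit 2 is the 3rd from the right.
  0100001001
         ^
That bit is 0.

Answer: 0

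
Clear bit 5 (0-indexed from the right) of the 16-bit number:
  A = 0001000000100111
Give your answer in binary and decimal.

Mask = ~(1 << 5) = 1111111111011111
Bit 5 of A is 1, so AND-ing with the mask clears it to 0.
  0001000000100111
& 1111111111011111
------------------
  0001000000000111

Answer: 0001000000000111 (4103)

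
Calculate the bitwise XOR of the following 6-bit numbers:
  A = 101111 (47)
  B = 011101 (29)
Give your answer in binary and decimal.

Apply ^ to each column (1 where bits differ):
  101111
^ 011101
--------
  110010

Answer: 110010 (50)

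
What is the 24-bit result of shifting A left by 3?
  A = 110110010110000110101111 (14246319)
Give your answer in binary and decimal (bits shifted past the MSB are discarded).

Shift left by 3: drop the top 3 bit(s), append 3 zero(s) on the right.
  110110010110000110101111  ->  discard [110], keep [110010110000110101111], append 000
= 110010110000110101111000

Answer: 110010110000110101111000 (13307256)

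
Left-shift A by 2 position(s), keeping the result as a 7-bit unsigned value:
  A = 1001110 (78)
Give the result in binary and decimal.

Shift left by 2: drop the top 2 bit(s), append 2 zero(s) on the right.
  1001110  ->  discard [10], keep [01110], append 00
= 0111000

Answer: 0111000 (56)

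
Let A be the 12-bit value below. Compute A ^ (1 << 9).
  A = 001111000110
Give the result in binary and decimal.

Mask = 1 << 9 = 001000000000
Bit 9 of A is 1; XOR with the mask flips it to 0.
  001111000110
^ 001000000000
--------------
  000111000110

Answer: 000111000110 (454)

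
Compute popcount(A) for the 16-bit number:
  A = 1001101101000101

1001101101000101
1-bits at positions (from bit 0 = LSB): 0, 2, 6, 8, 9, 11, 12, 15
Count = 8

Answer: 8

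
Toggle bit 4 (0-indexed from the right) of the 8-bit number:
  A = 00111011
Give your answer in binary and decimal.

Mask = 1 << 4 = 00010000
Bit 4 of A is 1; XOR with the mask flips it to 0.
  00111011
^ 00010000
----------
  00101011

Answer: 00101011 (43)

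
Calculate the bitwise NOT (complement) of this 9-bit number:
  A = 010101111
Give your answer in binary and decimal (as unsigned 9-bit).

Flip each bit (0->1, 1->0):
  010101111
  101010000

Answer: 101010000 (336)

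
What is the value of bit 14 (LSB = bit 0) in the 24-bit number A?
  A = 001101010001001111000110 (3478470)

Bit 14 is the 15th from the right.
  001101010001001111000110
           ^
That bit is 0.

Answer: 0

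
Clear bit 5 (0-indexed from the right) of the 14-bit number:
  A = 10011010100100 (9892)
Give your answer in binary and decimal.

Mask = ~(1 << 5) = 11111111011111
Bit 5 of A is 1, so AND-ing with the mask clears it to 0.
  10011010100100
& 11111111011111
----------------
  10011010000100

Answer: 10011010000100 (9860)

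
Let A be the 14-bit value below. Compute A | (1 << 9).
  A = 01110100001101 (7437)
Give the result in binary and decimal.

Mask = 1 << 9 = 00001000000000
Bit 9 of A is 0, so OR-ing with the mask flips it to 1.
  01110100001101
| 00001000000000
----------------
  01111100001101

Answer: 01111100001101 (7949)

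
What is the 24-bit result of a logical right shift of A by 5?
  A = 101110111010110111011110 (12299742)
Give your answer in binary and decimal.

Logical shift right by 5: drop the bottom 5 bit(s), prepend 5 zero(s) on the left.
  101110111010110111011110  ->  keep [1011101110101101110], discard [11110], prepend 00000
= 000001011101110101101110

Answer: 000001011101110101101110 (384366)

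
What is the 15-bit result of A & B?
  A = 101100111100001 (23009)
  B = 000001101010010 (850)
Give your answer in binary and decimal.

Apply & to each column (1 only where both bits are 1):
  101100111100001
& 000001101010010
-----------------
  000000101000000

Answer: 000000101000000 (320)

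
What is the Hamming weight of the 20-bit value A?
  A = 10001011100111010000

10001011100111010000
1-bits at positions (from bit 0 = LSB): 4, 6, 7, 8, 11, 12, 13, 15, 19
Count = 9

Answer: 9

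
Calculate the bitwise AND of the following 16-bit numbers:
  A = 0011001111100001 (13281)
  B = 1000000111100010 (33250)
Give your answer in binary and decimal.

Apply & to each column (1 only where both bits are 1):
  0011001111100001
& 1000000111100010
------------------
  0000000111100000

Answer: 0000000111100000 (480)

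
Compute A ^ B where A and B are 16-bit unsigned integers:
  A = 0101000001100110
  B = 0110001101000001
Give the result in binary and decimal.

Apply ^ to each column (1 where bits differ):
  0101000001100110
^ 0110001101000001
------------------
  0011001100100111

Answer: 0011001100100111 (13095)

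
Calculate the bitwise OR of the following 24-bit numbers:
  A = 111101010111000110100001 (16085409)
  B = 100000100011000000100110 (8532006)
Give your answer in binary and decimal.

Apply | to each column (1 where either bit is 1):
  111101010111000110100001
| 100000100011000000100110
--------------------------
  111101110111000110100111

Answer: 111101110111000110100111 (16216487)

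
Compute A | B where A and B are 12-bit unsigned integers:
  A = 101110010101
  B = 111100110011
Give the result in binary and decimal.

Apply | to each column (1 where either bit is 1):
  101110010101
| 111100110011
--------------
  111110110111

Answer: 111110110111 (4023)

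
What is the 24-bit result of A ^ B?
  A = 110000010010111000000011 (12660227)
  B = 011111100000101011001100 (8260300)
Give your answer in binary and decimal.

Apply ^ to each column (1 where bits differ):
  110000010010111000000011
^ 011111100000101011001100
--------------------------
  101111110010010011001111

Answer: 101111110010010011001111 (12526799)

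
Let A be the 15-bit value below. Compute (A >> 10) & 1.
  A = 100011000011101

Bit 10 is the 11th from the right.
  100011000011101
      ^
That bit is 1.

Answer: 1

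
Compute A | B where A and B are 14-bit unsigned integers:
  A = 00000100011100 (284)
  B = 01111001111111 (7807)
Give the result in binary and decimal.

Apply | to each column (1 where either bit is 1):
  00000100011100
| 01111001111111
----------------
  01111101111111

Answer: 01111101111111 (8063)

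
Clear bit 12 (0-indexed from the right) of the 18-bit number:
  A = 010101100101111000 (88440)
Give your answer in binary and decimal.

Mask = ~(1 << 12) = 111110111111111111
Bit 12 of A is 1, so AND-ing with the mask clears it to 0.
  010101100101111000
& 111110111111111111
--------------------
  010100100101111000

Answer: 010100100101111000 (84344)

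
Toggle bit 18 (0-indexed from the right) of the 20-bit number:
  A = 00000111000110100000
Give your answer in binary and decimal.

Mask = 1 << 18 = 01000000000000000000
Bit 18 of A is 0; XOR with the mask flips it to 1.
  00000111000110100000
^ 01000000000000000000
----------------------
  01000111000110100000

Answer: 01000111000110100000 (291232)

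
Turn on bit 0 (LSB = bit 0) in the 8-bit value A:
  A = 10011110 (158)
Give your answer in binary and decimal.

Mask = 1 << 0 = 00000001
Bit 0 of A is 0, so OR-ing with the mask flips it to 1.
  10011110
| 00000001
----------
  10011111

Answer: 10011111 (159)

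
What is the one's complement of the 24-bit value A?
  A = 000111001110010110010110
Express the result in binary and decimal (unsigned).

Flip each bit (0->1, 1->0):
  000111001110010110010110
  111000110001101001101001

Answer: 111000110001101001101001 (14883433)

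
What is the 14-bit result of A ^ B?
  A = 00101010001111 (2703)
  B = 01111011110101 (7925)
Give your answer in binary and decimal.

Apply ^ to each column (1 where bits differ):
  00101010001111
^ 01111011110101
----------------
  01010001111010

Answer: 01010001111010 (5242)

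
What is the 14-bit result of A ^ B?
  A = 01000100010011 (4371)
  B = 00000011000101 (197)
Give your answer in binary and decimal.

Apply ^ to each column (1 where bits differ):
  01000100010011
^ 00000011000101
----------------
  01000111010110

Answer: 01000111010110 (4566)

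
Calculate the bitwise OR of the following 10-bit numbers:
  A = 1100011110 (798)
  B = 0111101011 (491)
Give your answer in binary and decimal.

Apply | to each column (1 where either bit is 1):
  1100011110
| 0111101011
------------
  1111111111

Answer: 1111111111 (1023)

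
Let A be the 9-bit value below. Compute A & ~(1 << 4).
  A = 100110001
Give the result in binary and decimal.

Mask = ~(1 << 4) = 111101111
Bit 4 of A is 1, so AND-ing with the mask clears it to 0.
  100110001
& 111101111
-----------
  100100001

Answer: 100100001 (289)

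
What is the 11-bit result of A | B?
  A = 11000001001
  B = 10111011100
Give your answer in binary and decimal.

Apply | to each column (1 where either bit is 1):
  11000001001
| 10111011100
-------------
  11111011101

Answer: 11111011101 (2013)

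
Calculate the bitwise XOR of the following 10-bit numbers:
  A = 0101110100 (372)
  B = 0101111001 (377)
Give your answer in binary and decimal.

Apply ^ to each column (1 where bits differ):
  0101110100
^ 0101111001
------------
  0000001101

Answer: 0000001101 (13)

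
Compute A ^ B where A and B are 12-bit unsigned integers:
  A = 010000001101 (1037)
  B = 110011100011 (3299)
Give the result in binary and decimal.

Apply ^ to each column (1 where bits differ):
  010000001101
^ 110011100011
--------------
  100011101110

Answer: 100011101110 (2286)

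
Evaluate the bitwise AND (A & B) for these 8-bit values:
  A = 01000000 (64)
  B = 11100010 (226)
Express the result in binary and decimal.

Apply & to each column (1 only where both bits are 1):
  01000000
& 11100010
----------
  01000000

Answer: 01000000 (64)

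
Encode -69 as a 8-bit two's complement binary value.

1. Binary of +69:  01000101
2. Invert bits:     10111010
3. Add 1:           10111011

Answer: 10111011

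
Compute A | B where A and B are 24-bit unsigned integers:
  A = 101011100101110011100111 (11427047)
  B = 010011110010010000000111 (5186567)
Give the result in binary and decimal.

Apply | to each column (1 where either bit is 1):
  101011100101110011100111
| 010011110010010000000111
--------------------------
  111011110111110011100111

Answer: 111011110111110011100111 (15695079)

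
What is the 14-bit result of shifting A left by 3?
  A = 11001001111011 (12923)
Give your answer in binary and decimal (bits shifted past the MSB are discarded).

Shift left by 3: drop the top 3 bit(s), append 3 zero(s) on the right.
  11001001111011  ->  discard [110], keep [01001111011], append 000
= 01001111011000

Answer: 01001111011000 (5080)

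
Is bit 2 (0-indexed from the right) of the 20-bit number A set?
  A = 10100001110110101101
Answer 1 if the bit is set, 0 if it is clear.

Bit 2 is the 3rd from the right.
  10100001110110101101
                   ^
That bit is 1.

Answer: 1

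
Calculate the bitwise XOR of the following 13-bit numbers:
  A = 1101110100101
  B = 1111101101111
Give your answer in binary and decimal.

Apply ^ to each column (1 where bits differ):
  1101110100101
^ 1111101101111
---------------
  0010011001010

Answer: 0010011001010 (1226)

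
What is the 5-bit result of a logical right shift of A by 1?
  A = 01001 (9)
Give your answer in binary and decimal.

Logical shift right by 1: drop the bottom 1 bit(s), prepend 1 zero(s) on the left.
  01001  ->  keep [0100], discard [1], prepend 0
= 00100

Answer: 00100 (4)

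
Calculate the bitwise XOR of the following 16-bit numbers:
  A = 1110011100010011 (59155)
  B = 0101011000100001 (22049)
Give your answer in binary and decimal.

Apply ^ to each column (1 where bits differ):
  1110011100010011
^ 0101011000100001
------------------
  1011000100110010

Answer: 1011000100110010 (45362)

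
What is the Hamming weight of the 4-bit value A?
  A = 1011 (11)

1011
1-bits at positions (from bit 0 = LSB): 0, 1, 3
Count = 3

Answer: 3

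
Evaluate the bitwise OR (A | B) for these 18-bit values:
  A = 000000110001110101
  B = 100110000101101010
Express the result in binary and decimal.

Apply | to each column (1 where either bit is 1):
  000000110001110101
| 100110000101101010
--------------------
  100110110101111111

Answer: 100110110101111111 (159103)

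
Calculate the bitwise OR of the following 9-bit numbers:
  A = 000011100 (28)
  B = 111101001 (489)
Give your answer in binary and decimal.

Apply | to each column (1 where either bit is 1):
  000011100
| 111101001
-----------
  111111101

Answer: 111111101 (509)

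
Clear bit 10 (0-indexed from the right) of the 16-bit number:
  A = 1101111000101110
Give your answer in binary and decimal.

Mask = ~(1 << 10) = 1111101111111111
Bit 10 of A is 1, so AND-ing with the mask clears it to 0.
  1101111000101110
& 1111101111111111
------------------
  1101101000101110

Answer: 1101101000101110 (55854)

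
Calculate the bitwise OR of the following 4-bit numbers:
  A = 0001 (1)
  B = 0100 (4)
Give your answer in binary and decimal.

Apply | to each column (1 where either bit is 1):
  0001
| 0100
------
  0101

Answer: 0101 (5)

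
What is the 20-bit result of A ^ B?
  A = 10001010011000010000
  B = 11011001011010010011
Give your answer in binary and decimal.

Apply ^ to each column (1 where bits differ):
  10001010011000010000
^ 11011001011010010011
----------------------
  01010011000010000011

Answer: 01010011000010000011 (340099)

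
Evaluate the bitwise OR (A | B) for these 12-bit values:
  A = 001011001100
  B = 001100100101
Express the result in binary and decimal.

Apply | to each column (1 where either bit is 1):
  001011001100
| 001100100101
--------------
  001111101101

Answer: 001111101101 (1005)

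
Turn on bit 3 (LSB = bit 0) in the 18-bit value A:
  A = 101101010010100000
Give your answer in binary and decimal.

Mask = 1 << 3 = 000000000000001000
Bit 3 of A is 0, so OR-ing with the mask flips it to 1.
  101101010010100000
| 000000000000001000
--------------------
  101101010010101000

Answer: 101101010010101000 (185512)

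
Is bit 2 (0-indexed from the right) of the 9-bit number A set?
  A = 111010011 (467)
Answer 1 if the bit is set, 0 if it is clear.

Bit 2 is the 3rd from the right.
  111010011
        ^
That bit is 0.

Answer: 0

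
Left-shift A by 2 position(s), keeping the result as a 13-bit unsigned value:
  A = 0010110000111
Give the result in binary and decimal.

Shift left by 2: drop the top 2 bit(s), append 2 zero(s) on the right.
  0010110000111  ->  discard [00], keep [10110000111], append 00
= 1011000011100

Answer: 1011000011100 (5660)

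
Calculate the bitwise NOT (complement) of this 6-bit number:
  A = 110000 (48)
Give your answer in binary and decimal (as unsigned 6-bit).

Flip each bit (0->1, 1->0):
  110000
  001111

Answer: 001111 (15)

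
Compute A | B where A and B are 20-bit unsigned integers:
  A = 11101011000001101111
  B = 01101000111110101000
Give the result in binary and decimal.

Apply | to each column (1 where either bit is 1):
  11101011000001101111
| 01101000111110101000
----------------------
  11101011111111101111

Answer: 11101011111111101111 (966639)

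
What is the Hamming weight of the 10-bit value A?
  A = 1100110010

1100110010
1-bits at positions (from bit 0 = LSB): 1, 4, 5, 8, 9
Count = 5

Answer: 5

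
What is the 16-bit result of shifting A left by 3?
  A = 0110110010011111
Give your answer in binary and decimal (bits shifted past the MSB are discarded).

Shift left by 3: drop the top 3 bit(s), append 3 zero(s) on the right.
  0110110010011111  ->  discard [011], keep [0110010011111], append 000
= 0110010011111000

Answer: 0110010011111000 (25848)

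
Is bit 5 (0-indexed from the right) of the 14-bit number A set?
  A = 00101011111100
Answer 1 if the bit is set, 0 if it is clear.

Bit 5 is the 6th from the right.
  00101011111100
          ^
That bit is 1.

Answer: 1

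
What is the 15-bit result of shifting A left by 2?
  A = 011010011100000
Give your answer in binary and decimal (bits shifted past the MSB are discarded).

Shift left by 2: drop the top 2 bit(s), append 2 zero(s) on the right.
  011010011100000  ->  discard [01], keep [1010011100000], append 00
= 101001110000000

Answer: 101001110000000 (21376)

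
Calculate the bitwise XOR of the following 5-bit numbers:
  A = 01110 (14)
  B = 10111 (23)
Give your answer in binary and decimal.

Apply ^ to each column (1 where bits differ):
  01110
^ 10111
-------
  11001

Answer: 11001 (25)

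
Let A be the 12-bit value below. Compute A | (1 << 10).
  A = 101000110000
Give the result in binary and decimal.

Mask = 1 << 10 = 010000000000
Bit 10 of A is 0, so OR-ing with the mask flips it to 1.
  101000110000
| 010000000000
--------------
  111000110000

Answer: 111000110000 (3632)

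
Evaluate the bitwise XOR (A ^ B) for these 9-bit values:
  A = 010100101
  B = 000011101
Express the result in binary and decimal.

Apply ^ to each column (1 where bits differ):
  010100101
^ 000011101
-----------
  010111000

Answer: 010111000 (184)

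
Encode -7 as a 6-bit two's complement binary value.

1. Binary of +7:  000111
2. Invert bits:     111000
3. Add 1:           111001

Answer: 111001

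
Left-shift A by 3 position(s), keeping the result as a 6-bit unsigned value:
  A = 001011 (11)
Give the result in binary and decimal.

Shift left by 3: drop the top 3 bit(s), append 3 zero(s) on the right.
  001011  ->  discard [001], keep [011], append 000
= 011000

Answer: 011000 (24)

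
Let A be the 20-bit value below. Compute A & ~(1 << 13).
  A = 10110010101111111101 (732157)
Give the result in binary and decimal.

Mask = ~(1 << 13) = 11111101111111111111
Bit 13 of A is 1, so AND-ing with the mask clears it to 0.
  10110010101111111101
& 11111101111111111111
----------------------
  10110000101111111101

Answer: 10110000101111111101 (723965)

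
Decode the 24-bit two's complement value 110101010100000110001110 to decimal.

MSB is 1, so the value is negative. Find the magnitude:
1. Invert bits:  001010101011111001110001
2. Add 1:        001010101011111001110010  = 2801266
3. Apply sign:   -2801266

Answer: -2801266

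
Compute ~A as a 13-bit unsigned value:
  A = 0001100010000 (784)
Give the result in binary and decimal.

Flip each bit (0->1, 1->0):
  0001100010000
  1110011101111

Answer: 1110011101111 (7407)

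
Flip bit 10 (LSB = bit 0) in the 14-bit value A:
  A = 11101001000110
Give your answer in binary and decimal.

Mask = 1 << 10 = 00010000000000
Bit 10 of A is 0; XOR with the mask flips it to 1.
  11101001000110
^ 00010000000000
----------------
  11111001000110

Answer: 11111001000110 (15942)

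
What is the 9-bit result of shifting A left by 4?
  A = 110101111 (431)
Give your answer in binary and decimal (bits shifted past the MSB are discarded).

Shift left by 4: drop the top 4 bit(s), append 4 zero(s) on the right.
  110101111  ->  discard [1101], keep [01111], append 0000
= 011110000

Answer: 011110000 (240)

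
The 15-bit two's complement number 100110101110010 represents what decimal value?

MSB is 1, so the value is negative. Find the magnitude:
1. Invert bits:  011001010001101
2. Add 1:        011001010001110  = 12942
3. Apply sign:   -12942

Answer: -12942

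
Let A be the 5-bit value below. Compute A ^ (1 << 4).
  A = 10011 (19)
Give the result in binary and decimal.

Mask = 1 << 4 = 10000
Bit 4 of A is 1; XOR with the mask flips it to 0.
  10011
^ 10000
-------
  00011

Answer: 00011 (3)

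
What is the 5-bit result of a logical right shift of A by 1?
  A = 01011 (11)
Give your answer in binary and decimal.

Logical shift right by 1: drop the bottom 1 bit(s), prepend 1 zero(s) on the left.
  01011  ->  keep [0101], discard [1], prepend 0
= 00101

Answer: 00101 (5)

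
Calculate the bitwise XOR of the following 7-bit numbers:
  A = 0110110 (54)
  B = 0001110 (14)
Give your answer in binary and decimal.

Apply ^ to each column (1 where bits differ):
  0110110
^ 0001110
---------
  0111000

Answer: 0111000 (56)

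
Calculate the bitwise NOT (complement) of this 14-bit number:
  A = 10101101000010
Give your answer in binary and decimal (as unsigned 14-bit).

Flip each bit (0->1, 1->0):
  10101101000010
  01010010111101

Answer: 01010010111101 (5309)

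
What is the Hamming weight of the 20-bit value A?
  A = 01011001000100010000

01011001000100010000
1-bits at positions (from bit 0 = LSB): 4, 8, 12, 15, 16, 18
Count = 6

Answer: 6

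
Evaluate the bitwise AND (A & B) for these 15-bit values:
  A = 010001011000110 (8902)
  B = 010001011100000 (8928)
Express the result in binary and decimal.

Apply & to each column (1 only where both bits are 1):
  010001011000110
& 010001011100000
-----------------
  010001011000000

Answer: 010001011000000 (8896)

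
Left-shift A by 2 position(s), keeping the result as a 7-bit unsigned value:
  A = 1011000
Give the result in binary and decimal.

Shift left by 2: drop the top 2 bit(s), append 2 zero(s) on the right.
  1011000  ->  discard [10], keep [11000], append 00
= 1100000

Answer: 1100000 (96)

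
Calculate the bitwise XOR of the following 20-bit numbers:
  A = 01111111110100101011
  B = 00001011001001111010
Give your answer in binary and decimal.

Apply ^ to each column (1 where bits differ):
  01111111110100101011
^ 00001011001001111010
----------------------
  01110100111101010001

Answer: 01110100111101010001 (479057)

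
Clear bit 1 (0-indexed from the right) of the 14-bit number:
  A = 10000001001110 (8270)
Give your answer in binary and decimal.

Mask = ~(1 << 1) = 11111111111101
Bit 1 of A is 1, so AND-ing with the mask clears it to 0.
  10000001001110
& 11111111111101
----------------
  10000001001100

Answer: 10000001001100 (8268)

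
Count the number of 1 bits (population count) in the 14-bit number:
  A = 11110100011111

11110100011111
1-bits at positions (from bit 0 = LSB): 0, 1, 2, 3, 4, 8, 10, 11, 12, 13
Count = 10

Answer: 10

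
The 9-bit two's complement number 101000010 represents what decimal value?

MSB is 1, so the value is negative. Find the magnitude:
1. Invert bits:  010111101
2. Add 1:        010111110  = 190
3. Apply sign:   -190

Answer: -190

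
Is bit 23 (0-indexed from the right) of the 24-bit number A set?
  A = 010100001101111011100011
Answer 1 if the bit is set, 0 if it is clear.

Bit 23 is the 24th from the right.
  010100001101111011100011
  ^
That bit is 0.

Answer: 0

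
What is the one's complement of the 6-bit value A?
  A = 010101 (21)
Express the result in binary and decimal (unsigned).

Flip each bit (0->1, 1->0):
  010101
  101010

Answer: 101010 (42)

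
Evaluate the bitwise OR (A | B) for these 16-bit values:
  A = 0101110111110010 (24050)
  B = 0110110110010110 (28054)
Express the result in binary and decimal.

Apply | to each column (1 where either bit is 1):
  0101110111110010
| 0110110110010110
------------------
  0111110111110110

Answer: 0111110111110110 (32246)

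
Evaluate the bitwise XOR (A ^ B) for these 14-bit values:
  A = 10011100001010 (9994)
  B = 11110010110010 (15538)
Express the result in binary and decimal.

Apply ^ to each column (1 where bits differ):
  10011100001010
^ 11110010110010
----------------
  01101110111000

Answer: 01101110111000 (7096)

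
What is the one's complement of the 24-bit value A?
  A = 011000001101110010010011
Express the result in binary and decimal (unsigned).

Flip each bit (0->1, 1->0):
  011000001101110010010011
  100111110010001101101100

Answer: 100111110010001101101100 (10429292)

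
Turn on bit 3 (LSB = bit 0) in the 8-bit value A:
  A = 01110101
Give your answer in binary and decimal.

Mask = 1 << 3 = 00001000
Bit 3 of A is 0, so OR-ing with the mask flips it to 1.
  01110101
| 00001000
----------
  01111101

Answer: 01111101 (125)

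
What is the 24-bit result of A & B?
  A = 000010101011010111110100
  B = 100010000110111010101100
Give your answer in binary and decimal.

Apply & to each column (1 only where both bits are 1):
  000010101011010111110100
& 100010000110111010101100
--------------------------
  000010000010010010100100

Answer: 000010000010010010100100 (533668)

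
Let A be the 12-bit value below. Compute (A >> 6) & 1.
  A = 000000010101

Bit 6 is the 7th from the right.
  000000010101
       ^
That bit is 0.

Answer: 0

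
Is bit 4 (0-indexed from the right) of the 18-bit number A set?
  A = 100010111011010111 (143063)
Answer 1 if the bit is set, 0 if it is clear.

Bit 4 is the 5th from the right.
  100010111011010111
               ^
That bit is 1.

Answer: 1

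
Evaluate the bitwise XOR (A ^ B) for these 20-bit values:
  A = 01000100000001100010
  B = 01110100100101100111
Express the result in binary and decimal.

Apply ^ to each column (1 where bits differ):
  01000100000001100010
^ 01110100100101100111
----------------------
  00110000100100000101

Answer: 00110000100100000101 (198917)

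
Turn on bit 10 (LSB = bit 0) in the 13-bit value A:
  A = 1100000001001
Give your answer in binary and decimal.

Mask = 1 << 10 = 0010000000000
Bit 10 of A is 0, so OR-ing with the mask flips it to 1.
  1100000001001
| 0010000000000
---------------
  1110000001001

Answer: 1110000001001 (7177)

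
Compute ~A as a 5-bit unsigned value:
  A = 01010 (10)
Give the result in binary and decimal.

Flip each bit (0->1, 1->0):
  01010
  10101

Answer: 10101 (21)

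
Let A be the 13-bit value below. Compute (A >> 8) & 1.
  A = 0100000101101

Bit 8 is the 9th from the right.
  0100000101101
      ^
That bit is 0.

Answer: 0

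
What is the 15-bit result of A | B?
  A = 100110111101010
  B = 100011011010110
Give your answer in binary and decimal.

Apply | to each column (1 where either bit is 1):
  100110111101010
| 100011011010110
-----------------
  100111111111110

Answer: 100111111111110 (20478)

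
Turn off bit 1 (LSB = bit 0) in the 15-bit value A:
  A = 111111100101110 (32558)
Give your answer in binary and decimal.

Mask = ~(1 << 1) = 111111111111101
Bit 1 of A is 1, so AND-ing with the mask clears it to 0.
  111111100101110
& 111111111111101
-----------------
  111111100101100

Answer: 111111100101100 (32556)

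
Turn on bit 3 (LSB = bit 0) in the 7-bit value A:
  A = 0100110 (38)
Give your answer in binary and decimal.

Mask = 1 << 3 = 0001000
Bit 3 of A is 0, so OR-ing with the mask flips it to 1.
  0100110
| 0001000
---------
  0101110

Answer: 0101110 (46)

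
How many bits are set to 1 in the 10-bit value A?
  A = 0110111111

0110111111
1-bits at positions (from bit 0 = LSB): 0, 1, 2, 3, 4, 5, 7, 8
Count = 8

Answer: 8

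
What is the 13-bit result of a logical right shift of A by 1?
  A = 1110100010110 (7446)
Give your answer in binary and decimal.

Logical shift right by 1: drop the bottom 1 bit(s), prepend 1 zero(s) on the left.
  1110100010110  ->  keep [111010001011], discard [0], prepend 0
= 0111010001011

Answer: 0111010001011 (3723)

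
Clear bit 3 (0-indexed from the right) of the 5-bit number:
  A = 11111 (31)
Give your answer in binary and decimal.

Mask = ~(1 << 3) = 10111
Bit 3 of A is 1, so AND-ing with the mask clears it to 0.
  11111
& 10111
-------
  10111

Answer: 10111 (23)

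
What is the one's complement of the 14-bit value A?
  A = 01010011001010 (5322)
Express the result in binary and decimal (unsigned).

Flip each bit (0->1, 1->0):
  01010011001010
  10101100110101

Answer: 10101100110101 (11061)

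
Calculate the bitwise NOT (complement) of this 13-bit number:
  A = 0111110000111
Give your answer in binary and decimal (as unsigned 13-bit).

Flip each bit (0->1, 1->0):
  0111110000111
  1000001111000

Answer: 1000001111000 (4216)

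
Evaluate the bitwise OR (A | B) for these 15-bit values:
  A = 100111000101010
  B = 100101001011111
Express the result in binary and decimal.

Apply | to each column (1 where either bit is 1):
  100111000101010
| 100101001011111
-----------------
  100111001111111

Answer: 100111001111111 (20095)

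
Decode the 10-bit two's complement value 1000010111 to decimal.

MSB is 1, so the value is negative. Find the magnitude:
1. Invert bits:  0111101000
2. Add 1:        0111101001  = 489
3. Apply sign:   -489

Answer: -489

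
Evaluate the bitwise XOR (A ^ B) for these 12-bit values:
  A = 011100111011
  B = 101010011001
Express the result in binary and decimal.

Apply ^ to each column (1 where bits differ):
  011100111011
^ 101010011001
--------------
  110110100010

Answer: 110110100010 (3490)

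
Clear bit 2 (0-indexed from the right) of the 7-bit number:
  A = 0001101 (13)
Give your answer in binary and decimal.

Mask = ~(1 << 2) = 1111011
Bit 2 of A is 1, so AND-ing with the mask clears it to 0.
  0001101
& 1111011
---------
  0001001

Answer: 0001001 (9)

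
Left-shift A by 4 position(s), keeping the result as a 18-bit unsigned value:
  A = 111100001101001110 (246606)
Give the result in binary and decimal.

Shift left by 4: drop the top 4 bit(s), append 4 zero(s) on the right.
  111100001101001110  ->  discard [1111], keep [00001101001110], append 0000
= 000011010011100000

Answer: 000011010011100000 (13536)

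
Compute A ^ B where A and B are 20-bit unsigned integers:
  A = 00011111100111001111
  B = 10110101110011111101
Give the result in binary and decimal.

Apply ^ to each column (1 where bits differ):
  00011111100111001111
^ 10110101110011111101
----------------------
  10101010010100110010

Answer: 10101010010100110010 (697650)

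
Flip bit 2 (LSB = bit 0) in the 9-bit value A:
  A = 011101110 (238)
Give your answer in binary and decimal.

Mask = 1 << 2 = 000000100
Bit 2 of A is 1; XOR with the mask flips it to 0.
  011101110
^ 000000100
-----------
  011101010

Answer: 011101010 (234)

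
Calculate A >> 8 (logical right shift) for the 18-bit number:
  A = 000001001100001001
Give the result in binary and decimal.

Logical shift right by 8: drop the bottom 8 bit(s), prepend 8 zero(s) on the left.
  000001001100001001  ->  keep [0000010011], discard [00001001], prepend 00000000
= 000000000000010011

Answer: 000000000000010011 (19)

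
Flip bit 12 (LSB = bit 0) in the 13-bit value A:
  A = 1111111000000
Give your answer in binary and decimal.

Mask = 1 << 12 = 1000000000000
Bit 12 of A is 1; XOR with the mask flips it to 0.
  1111111000000
^ 1000000000000
---------------
  0111111000000

Answer: 0111111000000 (4032)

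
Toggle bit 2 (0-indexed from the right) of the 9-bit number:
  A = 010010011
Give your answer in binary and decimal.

Mask = 1 << 2 = 000000100
Bit 2 of A is 0; XOR with the mask flips it to 1.
  010010011
^ 000000100
-----------
  010010111

Answer: 010010111 (151)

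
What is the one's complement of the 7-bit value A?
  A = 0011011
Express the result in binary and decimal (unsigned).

Flip each bit (0->1, 1->0):
  0011011
  1100100

Answer: 1100100 (100)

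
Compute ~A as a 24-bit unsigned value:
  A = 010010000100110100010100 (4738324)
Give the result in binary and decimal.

Flip each bit (0->1, 1->0):
  010010000100110100010100
  101101111011001011101011

Answer: 101101111011001011101011 (12038891)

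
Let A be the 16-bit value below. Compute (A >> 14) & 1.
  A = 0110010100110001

Bit 14 is the 15th from the right.
  0110010100110001
   ^
That bit is 1.

Answer: 1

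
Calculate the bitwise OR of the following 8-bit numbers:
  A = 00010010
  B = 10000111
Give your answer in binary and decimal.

Apply | to each column (1 where either bit is 1):
  00010010
| 10000111
----------
  10010111

Answer: 10010111 (151)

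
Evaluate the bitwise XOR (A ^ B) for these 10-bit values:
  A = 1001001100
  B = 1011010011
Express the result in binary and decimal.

Apply ^ to each column (1 where bits differ):
  1001001100
^ 1011010011
------------
  0010011111

Answer: 0010011111 (159)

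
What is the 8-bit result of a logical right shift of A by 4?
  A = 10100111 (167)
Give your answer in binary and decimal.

Logical shift right by 4: drop the bottom 4 bit(s), prepend 4 zero(s) on the left.
  10100111  ->  keep [1010], discard [0111], prepend 0000
= 00001010

Answer: 00001010 (10)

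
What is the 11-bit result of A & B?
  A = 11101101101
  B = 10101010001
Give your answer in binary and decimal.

Apply & to each column (1 only where both bits are 1):
  11101101101
& 10101010001
-------------
  10101000001

Answer: 10101000001 (1345)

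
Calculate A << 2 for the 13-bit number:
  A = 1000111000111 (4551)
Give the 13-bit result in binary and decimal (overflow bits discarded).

Shift left by 2: drop the top 2 bit(s), append 2 zero(s) on the right.
  1000111000111  ->  discard [10], keep [00111000111], append 00
= 0011100011100

Answer: 0011100011100 (1820)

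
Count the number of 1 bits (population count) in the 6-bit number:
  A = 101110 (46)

101110
1-bits at positions (from bit 0 = LSB): 1, 2, 3, 5
Count = 4

Answer: 4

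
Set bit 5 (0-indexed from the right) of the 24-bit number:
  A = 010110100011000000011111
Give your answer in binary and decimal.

Mask = 1 << 5 = 000000000000000000100000
Bit 5 of A is 0, so OR-ing with the mask flips it to 1.
  010110100011000000011111
| 000000000000000000100000
--------------------------
  010110100011000000111111

Answer: 010110100011000000111111 (5910591)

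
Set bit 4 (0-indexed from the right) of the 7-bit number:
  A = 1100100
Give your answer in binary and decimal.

Mask = 1 << 4 = 0010000
Bit 4 of A is 0, so OR-ing with the mask flips it to 1.
  1100100
| 0010000
---------
  1110100

Answer: 1110100 (116)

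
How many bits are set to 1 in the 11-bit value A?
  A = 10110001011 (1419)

10110001011
1-bits at positions (from bit 0 = LSB): 0, 1, 3, 7, 8, 10
Count = 6

Answer: 6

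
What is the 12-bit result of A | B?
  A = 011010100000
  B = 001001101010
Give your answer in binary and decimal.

Apply | to each column (1 where either bit is 1):
  011010100000
| 001001101010
--------------
  011011101010

Answer: 011011101010 (1770)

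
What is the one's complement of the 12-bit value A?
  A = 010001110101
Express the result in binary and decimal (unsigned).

Flip each bit (0->1, 1->0):
  010001110101
  101110001010

Answer: 101110001010 (2954)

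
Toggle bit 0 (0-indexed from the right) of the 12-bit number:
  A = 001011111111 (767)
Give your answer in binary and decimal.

Mask = 1 << 0 = 000000000001
Bit 0 of A is 1; XOR with the mask flips it to 0.
  001011111111
^ 000000000001
--------------
  001011111110

Answer: 001011111110 (766)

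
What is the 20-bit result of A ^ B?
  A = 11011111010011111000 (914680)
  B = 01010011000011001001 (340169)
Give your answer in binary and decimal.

Apply ^ to each column (1 where bits differ):
  11011111010011111000
^ 01010011000011001001
----------------------
  10001100010000110001

Answer: 10001100010000110001 (574513)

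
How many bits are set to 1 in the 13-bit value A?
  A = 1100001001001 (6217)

1100001001001
1-bits at positions (from bit 0 = LSB): 0, 3, 6, 11, 12
Count = 5

Answer: 5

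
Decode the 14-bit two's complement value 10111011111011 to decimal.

MSB is 1, so the value is negative. Find the magnitude:
1. Invert bits:  01000100000100
2. Add 1:        01000100000101  = 4357
3. Apply sign:   -4357

Answer: -4357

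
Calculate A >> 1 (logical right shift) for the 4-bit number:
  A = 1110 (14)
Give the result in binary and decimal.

Logical shift right by 1: drop the bottom 1 bit(s), prepend 1 zero(s) on the left.
  1110  ->  keep [111], discard [0], prepend 0
= 0111

Answer: 0111 (7)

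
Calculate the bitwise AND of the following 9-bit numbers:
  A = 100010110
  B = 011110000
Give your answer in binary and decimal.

Apply & to each column (1 only where both bits are 1):
  100010110
& 011110000
-----------
  000010000

Answer: 000010000 (16)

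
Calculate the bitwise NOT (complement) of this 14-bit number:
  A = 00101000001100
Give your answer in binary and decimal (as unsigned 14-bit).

Flip each bit (0->1, 1->0):
  00101000001100
  11010111110011

Answer: 11010111110011 (13811)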